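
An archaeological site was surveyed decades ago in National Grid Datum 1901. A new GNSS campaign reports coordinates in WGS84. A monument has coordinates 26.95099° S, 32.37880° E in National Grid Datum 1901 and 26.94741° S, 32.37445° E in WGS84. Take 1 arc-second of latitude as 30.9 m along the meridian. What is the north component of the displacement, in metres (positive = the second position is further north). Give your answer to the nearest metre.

ΔN = 398 m

Δφ = -26.94741° − -26.95099° = +0.00358°; Δλ = 32.37445° − 32.37880° = -0.00435°.
1° of latitude = 3600 × 30.90 = 111240 m.
ΔN = Δφ × 111240 = 398.2 m; ΔE = Δλ × 111240 × cos(-26.95099°) = -0.00435 × 111240 × 0.891395 = -431.3 m.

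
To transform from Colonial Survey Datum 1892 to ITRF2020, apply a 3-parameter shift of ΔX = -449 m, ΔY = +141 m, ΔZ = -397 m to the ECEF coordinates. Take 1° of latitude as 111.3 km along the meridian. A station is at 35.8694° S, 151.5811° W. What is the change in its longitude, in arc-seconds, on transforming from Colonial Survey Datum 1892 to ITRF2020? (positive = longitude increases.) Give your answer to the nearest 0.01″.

Δλ = -13.48″

sin φ = -0.585940, cos φ = 0.810355, sin λ = -0.475914, cos λ = -0.879492.
East component: ΔE = −sin λ·ΔX + cos λ·ΔY = −(-0.475914)(-449) + (-0.879492)(141) = -337.69 m.
1° of latitude spans 111300 m; at latitude φ, 1° of longitude spans that × cos φ = 90192.5 m, so Δλ = -337.69 / 90192.5 × 3600 = -13.479″.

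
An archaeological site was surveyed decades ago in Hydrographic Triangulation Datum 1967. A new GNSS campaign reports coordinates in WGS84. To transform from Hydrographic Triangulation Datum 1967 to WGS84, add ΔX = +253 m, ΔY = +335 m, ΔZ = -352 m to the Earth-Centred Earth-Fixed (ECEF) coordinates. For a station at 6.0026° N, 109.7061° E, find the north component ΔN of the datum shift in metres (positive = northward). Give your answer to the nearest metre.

At φ = 6.0026°, λ = 109.7061°: sin φ = 0.104574, cos φ = 0.994517, sin λ = 0.941435, cos λ = -0.337195.
ΔN = −sin φ cos λ·ΔX − sin φ sin λ·ΔY + cos φ·ΔZ = −(0.104574)(-0.337195)(253) − (0.104574)(0.941435)(335) + (0.994517)(-352) = -374.13 m.

ΔN = -374 m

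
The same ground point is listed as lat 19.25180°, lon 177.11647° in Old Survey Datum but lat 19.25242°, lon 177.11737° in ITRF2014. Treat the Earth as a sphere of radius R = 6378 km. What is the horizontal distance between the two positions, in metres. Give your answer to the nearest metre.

Δφ = 19.25242° − 19.25180° = +0.00062°; Δλ = 177.11737° − 177.11647° = +0.00090°.
1° along a meridian = πR/180 = 111317 m.
ΔN = Δφ × 111317 = 69.0 m; ΔE = Δλ × 111317 × cos(19.25180°) = +0.00090 × 111317 × 0.944079 = 94.6 m.
Distance = √(ΔE² + ΔN²) = √(94.6² + 69.0²) = 117.1 m.

117 m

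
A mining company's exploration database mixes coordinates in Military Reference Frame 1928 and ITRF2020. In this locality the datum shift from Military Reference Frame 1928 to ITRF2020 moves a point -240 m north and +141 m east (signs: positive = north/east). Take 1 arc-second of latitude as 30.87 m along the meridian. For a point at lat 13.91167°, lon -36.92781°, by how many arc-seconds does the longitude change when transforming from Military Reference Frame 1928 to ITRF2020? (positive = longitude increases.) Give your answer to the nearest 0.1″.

Δλ = 4.7″

At latitude 13.91167°, cos φ = 0.970668.
1″ of longitude at this latitude = 30.87 × cos φ = 29.9645 m, so Δλ = 141.0 / 29.9645 = 4.706″.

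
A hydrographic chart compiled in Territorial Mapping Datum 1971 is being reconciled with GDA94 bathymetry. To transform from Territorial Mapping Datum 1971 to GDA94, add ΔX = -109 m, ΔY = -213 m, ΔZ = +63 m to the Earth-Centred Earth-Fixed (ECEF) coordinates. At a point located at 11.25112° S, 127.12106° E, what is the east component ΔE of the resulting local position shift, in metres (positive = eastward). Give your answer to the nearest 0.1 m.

The local east axis at (φ, λ) is (−sin λ, cos λ, 0), so ΔE = −sin(127.12106°)·(-109) + cos(127.12106°)·(-213) = 215.46 m.

ΔE = 215.5 m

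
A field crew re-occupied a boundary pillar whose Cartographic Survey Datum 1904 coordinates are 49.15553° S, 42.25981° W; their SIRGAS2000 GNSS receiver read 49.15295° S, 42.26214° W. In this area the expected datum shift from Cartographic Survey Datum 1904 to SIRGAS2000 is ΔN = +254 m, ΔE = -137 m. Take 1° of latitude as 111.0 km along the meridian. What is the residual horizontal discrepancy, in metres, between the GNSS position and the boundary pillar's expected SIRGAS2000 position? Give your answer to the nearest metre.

46 m

Observed coordinate differences: Δφ = +0.00258°, Δλ = -0.00233°.
Converting to metres (1° lat = 111000 m, cos φ = 0.654008): observed ΔN = 286.4 m, observed ΔE = -169.1 m.
Subtracting the expected shift leaves a residual of 286.4 − (254) = 32.4 m north and -169.1 − (-137) = -32.1 m east.
Residual distance = √(32.4² + (-32.1)²) = 45.6 m.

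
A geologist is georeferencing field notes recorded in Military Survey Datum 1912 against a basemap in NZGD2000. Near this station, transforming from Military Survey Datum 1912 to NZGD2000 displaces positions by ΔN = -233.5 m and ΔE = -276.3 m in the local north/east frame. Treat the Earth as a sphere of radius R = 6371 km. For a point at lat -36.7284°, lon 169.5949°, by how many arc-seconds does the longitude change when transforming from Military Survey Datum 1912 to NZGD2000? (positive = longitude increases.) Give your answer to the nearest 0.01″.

Δλ = -11.16″

At latitude -36.7284°, cos φ = 0.801479.
One radian of longitude at latitude φ spans R cos φ, so Δλ = ΔE / (R cos φ) = -276.3 / (6371000 × 0.801479) = -5.4110e-05 rad = -11.161″.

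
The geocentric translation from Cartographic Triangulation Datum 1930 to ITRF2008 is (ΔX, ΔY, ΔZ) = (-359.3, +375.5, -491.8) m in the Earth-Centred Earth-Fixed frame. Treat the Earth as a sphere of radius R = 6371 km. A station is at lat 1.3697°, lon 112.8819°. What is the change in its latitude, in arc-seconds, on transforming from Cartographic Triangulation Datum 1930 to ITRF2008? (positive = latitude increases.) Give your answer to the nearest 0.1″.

sin φ = 0.023903, cos φ = 0.999714, sin λ = 0.921308, cos λ = -0.388833.
North component: ΔN = −sin φ cos λ·ΔX − sin φ sin λ·ΔY + cos φ·ΔZ = −(0.023903)(-0.388833)(-359.3) − (0.023903)(0.921308)(375.5) + (0.999714)(-491.8) = -503.27 m.
1° of latitude spans πR/180 = 111195 m, so Δφ = -503.27 / 111195 × 3600 = -16.294″.

Δφ = -16.3″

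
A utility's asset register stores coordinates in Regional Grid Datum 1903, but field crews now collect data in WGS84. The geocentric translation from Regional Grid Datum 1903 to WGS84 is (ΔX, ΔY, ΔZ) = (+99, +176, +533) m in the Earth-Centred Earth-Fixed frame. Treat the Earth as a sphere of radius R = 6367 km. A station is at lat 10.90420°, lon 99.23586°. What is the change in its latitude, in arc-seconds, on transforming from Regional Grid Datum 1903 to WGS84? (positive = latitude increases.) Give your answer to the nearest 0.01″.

sin φ = 0.189167, cos φ = 0.981945, sin λ = 0.987036, cos λ = -0.160499.
North component: ΔN = −sin φ cos λ·ΔX − sin φ sin λ·ΔY + cos φ·ΔZ = −(0.189167)(-0.160499)(99) − (0.189167)(0.987036)(176) + (0.981945)(533) = 493.52 m.
1° of latitude spans πR/180 = 111125 m, so Δφ = 493.52 / 111125 × 3600 = 15.988″.

Δφ = 15.99″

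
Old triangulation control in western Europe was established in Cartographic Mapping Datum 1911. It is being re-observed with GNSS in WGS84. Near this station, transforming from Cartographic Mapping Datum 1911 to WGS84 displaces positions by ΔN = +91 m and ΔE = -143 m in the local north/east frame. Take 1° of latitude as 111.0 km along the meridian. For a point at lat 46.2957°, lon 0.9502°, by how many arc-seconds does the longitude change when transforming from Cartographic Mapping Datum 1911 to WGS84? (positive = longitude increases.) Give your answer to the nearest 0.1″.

Δλ = -6.7″

At latitude 46.2957°, cos φ = 0.690937.
1° of longitude at this latitude = 111.0 × cos φ = 76.69 km, so Δλ = -143.0 / 76694.0 = -0.0018646° = -6.712″.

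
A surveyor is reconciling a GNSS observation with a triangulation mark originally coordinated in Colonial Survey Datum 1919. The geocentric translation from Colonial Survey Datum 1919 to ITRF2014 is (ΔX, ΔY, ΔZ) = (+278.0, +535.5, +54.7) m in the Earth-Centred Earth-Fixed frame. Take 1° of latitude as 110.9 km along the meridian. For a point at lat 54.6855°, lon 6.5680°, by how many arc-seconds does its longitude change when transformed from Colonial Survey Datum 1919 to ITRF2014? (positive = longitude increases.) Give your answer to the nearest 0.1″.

sin φ = 0.815991, cos φ = 0.578064, sin λ = 0.114382, cos λ = 0.993437.
East component: ΔE = −sin λ·ΔX + cos λ·ΔY = −(0.114382)(278.0) + (0.993437)(535.5) = 500.19 m.
1° of latitude spans 110900 m; at latitude φ, 1° of longitude spans that × cos φ = 64107.3 m, so Δλ = 500.19 / 64107.3 × 3600 = 28.088″.

Δλ = 28.1″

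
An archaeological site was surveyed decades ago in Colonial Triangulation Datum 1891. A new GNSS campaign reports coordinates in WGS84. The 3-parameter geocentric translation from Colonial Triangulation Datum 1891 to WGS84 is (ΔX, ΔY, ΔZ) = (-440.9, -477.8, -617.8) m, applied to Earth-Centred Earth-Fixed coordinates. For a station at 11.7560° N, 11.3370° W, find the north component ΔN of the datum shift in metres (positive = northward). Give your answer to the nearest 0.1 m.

The local north axis is (−sin φ cos λ, −sin φ sin λ, cos φ), giving ΔN = 88.078 − 19.137 − 604.841 = -535.90 m.

ΔN = -535.9 m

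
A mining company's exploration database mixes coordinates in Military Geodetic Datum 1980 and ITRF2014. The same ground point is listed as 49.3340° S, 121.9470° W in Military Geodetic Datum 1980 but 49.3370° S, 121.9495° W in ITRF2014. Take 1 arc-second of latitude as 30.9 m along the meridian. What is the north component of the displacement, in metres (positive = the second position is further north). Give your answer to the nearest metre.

Δφ = -49.3370° − -49.3340° = -0.0030°; Δλ = -121.9495° − -121.9470° = -0.0025°.
1° of latitude = 3600 × 30.90 = 111240 m.
ΔN = Δφ × 111240 = -333.7 m; ΔE = Δλ × 111240 × cos(-49.3340°) = -0.0025 × 111240 × 0.651648 = -181.2 m.

ΔN = -334 m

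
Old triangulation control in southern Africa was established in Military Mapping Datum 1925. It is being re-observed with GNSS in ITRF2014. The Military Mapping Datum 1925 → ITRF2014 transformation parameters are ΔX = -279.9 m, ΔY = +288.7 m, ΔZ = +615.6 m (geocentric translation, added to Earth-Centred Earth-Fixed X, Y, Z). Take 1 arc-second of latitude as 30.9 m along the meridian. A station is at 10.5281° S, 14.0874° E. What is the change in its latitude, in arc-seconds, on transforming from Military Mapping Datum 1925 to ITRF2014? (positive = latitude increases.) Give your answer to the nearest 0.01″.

Δφ = 18.40″

sin φ = -0.182718, cos φ = 0.983165, sin λ = 0.243402, cos λ = 0.969926.
North component: ΔN = −sin φ cos λ·ΔX − sin φ sin λ·ΔY + cos φ·ΔZ = −(-0.182718)(0.969926)(-279.9) − (-0.182718)(0.243402)(288.7) + (0.983165)(615.6) = 568.47 m.
1° of latitude spans 3600 × 30.90 = 111240 m, so Δφ = 568.47 / 111240 × 3600 = 18.397″.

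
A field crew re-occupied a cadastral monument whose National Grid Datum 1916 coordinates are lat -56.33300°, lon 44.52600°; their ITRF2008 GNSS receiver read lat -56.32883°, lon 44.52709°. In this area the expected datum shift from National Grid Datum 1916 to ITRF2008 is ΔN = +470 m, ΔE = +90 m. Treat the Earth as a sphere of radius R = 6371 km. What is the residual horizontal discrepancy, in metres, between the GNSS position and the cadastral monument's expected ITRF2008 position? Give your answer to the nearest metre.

Observed coordinate differences: Δφ = +0.00417°, Δλ = +0.00109°.
Converting to metres (1° lat = 111195 m, cos φ = 0.554365): observed ΔN = 463.7 m, observed ΔE = 67.2 m.
Subtracting the expected shift leaves a residual of 463.7 − (470) = -6.3 m north and 67.2 − (90) = -22.8 m east.
Residual distance = √((-6.3)² + (-22.8)²) = 23.7 m.

24 m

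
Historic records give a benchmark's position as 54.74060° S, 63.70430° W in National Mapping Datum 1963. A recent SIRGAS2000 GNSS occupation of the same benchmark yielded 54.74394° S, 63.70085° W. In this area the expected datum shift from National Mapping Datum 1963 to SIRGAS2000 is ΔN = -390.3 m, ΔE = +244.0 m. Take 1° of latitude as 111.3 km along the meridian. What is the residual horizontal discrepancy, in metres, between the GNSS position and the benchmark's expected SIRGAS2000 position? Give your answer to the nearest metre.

Observed coordinate differences: Δφ = -0.00334°, Δλ = +0.00345°.
Converting to metres (1° lat = 111300 m, cos φ = 0.577279): observed ΔN = -371.7 m, observed ΔE = 221.7 m.
Subtracting the expected shift leaves a residual of -371.7 − (-390.3) = 18.6 m north and 221.7 − (244.0) = -22.3 m east.
Residual distance = √(18.6² + (-22.3)²) = 29.0 m.

29 m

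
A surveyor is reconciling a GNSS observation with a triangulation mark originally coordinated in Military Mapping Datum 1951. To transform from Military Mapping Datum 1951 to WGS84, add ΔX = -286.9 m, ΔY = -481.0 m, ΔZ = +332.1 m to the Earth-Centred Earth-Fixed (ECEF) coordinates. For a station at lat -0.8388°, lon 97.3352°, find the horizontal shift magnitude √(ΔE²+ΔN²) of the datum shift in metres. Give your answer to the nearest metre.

475 m

At φ = -0.8388°, λ = 97.3352°: sin φ = -0.014639, cos φ = 0.999893, sin λ = 0.991816, cos λ = -0.127674.
ΔE = −sin λ·ΔX + cos λ·ΔY = −(0.991816)·(-286.9) + (-0.127674)·(-481.0) = 345.96 m.
ΔN = −sin φ cos λ·ΔX − sin φ sin λ·ΔY + cos φ·ΔZ = −(-0.014639)(-0.127674)(-286.9) − (-0.014639)(0.991816)(-481.0) + (0.999893)(332.1) = 325.62 m.
Horizontal magnitude = √(ΔE² + ΔN²) = √(345.96² + 325.62²) = 475.10 m.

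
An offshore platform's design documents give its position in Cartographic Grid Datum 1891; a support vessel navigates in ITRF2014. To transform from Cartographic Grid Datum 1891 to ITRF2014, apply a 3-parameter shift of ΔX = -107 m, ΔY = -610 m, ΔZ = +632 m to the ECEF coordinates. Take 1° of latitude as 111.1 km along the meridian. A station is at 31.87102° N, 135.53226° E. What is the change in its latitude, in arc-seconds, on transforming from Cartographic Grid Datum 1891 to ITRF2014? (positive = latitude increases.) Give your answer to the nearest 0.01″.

sin φ = 0.528009, cos φ = 0.849239, sin λ = 0.700508, cos λ = -0.713645.
North component: ΔN = −sin φ cos λ·ΔX − sin φ sin λ·ΔY + cos φ·ΔZ = −(0.528009)(-0.713645)(-107) − (0.528009)(0.700508)(-610) + (0.849239)(632) = 722.02 m.
1° of latitude spans 111100 m, so Δφ = 722.02 / 111100 × 3600 = 23.396″.

Δφ = 23.40″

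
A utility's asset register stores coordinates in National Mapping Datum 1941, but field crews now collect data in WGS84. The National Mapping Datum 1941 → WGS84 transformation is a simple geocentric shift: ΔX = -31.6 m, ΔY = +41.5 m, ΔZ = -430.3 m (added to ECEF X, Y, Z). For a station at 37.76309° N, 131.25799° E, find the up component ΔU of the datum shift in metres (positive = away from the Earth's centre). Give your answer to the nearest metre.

The local up (radial) axis is (cos φ cos λ, cos φ sin λ, sin φ), giving ΔU = 16.474 + 24.663 − 263.515 = -222.38 m.

ΔU = -222 m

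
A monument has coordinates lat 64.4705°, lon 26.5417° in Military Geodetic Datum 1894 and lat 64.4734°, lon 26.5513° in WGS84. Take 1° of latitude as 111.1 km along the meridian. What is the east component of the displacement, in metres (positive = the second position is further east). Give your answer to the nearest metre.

Δφ = 64.4734° − 64.4705° = +0.0029°; Δλ = 26.5513° − 26.5417° = +0.0096°.
ΔN = Δφ × 111100 = 322.2 m; ΔE = Δλ × 111100 × cos(64.4705°) = +0.0096 × 111100 × 0.430976 = 459.7 m.

ΔE = 460 m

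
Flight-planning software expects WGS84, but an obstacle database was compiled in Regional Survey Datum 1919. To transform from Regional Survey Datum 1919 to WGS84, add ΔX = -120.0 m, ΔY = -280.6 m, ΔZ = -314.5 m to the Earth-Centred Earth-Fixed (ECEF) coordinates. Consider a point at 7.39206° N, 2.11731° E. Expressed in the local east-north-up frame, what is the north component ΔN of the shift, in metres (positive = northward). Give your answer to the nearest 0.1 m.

At φ = 7.39206°, λ = 2.11731°: sin φ = 0.128658, cos φ = 0.991689, sin λ = 0.036946, cos λ = 0.999317.
ΔN = −sin φ cos λ·ΔX − sin φ sin λ·ΔY + cos φ·ΔZ = −(0.128658)(0.999317)(-120.0) − (0.128658)(0.036946)(-280.6) + (0.991689)(-314.5) = -295.12 m.

ΔN = -295.1 m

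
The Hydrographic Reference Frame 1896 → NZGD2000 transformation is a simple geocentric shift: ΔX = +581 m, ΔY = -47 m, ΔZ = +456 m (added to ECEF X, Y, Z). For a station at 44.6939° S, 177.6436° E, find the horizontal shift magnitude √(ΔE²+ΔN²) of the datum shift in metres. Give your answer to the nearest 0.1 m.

At φ = -44.6939°, λ = 177.6436°: sin φ = -0.703319, cos φ = 0.710874, sin λ = 0.041115, cos λ = -0.999154.
ΔE = −sin λ·ΔX + cos λ·ΔY = −(0.041115)·(581) + (-0.999154)·(-47) = 23.07 m.
ΔN = −sin φ cos λ·ΔX − sin φ sin λ·ΔY + cos φ·ΔZ = −(-0.703319)(-0.999154)(581) − (-0.703319)(0.041115)(-47) + (0.710874)(456) = -85.48 m.
Horizontal magnitude = √(ΔE² + ΔN²) = √(23.07² + (-85.48)²) = 88.54 m.

88.5 m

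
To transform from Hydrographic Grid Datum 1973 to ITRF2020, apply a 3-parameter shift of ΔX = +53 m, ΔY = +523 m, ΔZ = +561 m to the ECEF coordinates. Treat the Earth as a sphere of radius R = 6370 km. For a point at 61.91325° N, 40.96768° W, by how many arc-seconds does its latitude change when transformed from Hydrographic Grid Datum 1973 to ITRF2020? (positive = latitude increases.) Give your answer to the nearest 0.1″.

Δφ = 17.2″

sin φ = 0.882236, cos φ = 0.470808, sin λ = -0.655633, cos λ = 0.755080.
North component: ΔN = −sin φ cos λ·ΔX − sin φ sin λ·ΔY + cos φ·ΔZ = −(0.882236)(0.755080)(53) − (0.882236)(-0.655633)(523) + (0.470808)(561) = 531.33 m.
1° of latitude spans πR/180 = 111177 m, so Δφ = 531.33 / 111177 × 3600 = 17.205″.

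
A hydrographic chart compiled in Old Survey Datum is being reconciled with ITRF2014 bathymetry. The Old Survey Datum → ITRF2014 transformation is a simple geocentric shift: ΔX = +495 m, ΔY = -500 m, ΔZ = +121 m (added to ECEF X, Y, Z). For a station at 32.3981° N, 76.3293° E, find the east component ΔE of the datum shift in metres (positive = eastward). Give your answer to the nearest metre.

At φ = 32.3981°, λ = 76.3293°: sin φ = 0.535799, cos φ = 0.844346, sin λ = 0.971670, cos λ = 0.236341.
ΔE = −sin λ·ΔX + cos λ·ΔY = −(0.971670)·(495) + (0.236341)·(-500) = -599.15 m.

ΔE = -599 m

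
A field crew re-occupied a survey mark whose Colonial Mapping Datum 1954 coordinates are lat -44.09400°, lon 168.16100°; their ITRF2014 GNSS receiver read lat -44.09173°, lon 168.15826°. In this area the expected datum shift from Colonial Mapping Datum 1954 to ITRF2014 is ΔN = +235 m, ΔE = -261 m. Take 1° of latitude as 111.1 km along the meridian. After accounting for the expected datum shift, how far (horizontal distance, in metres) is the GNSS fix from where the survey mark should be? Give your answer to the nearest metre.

46 m

Observed coordinate differences: Δφ = +0.00227°, Δλ = -0.00274°.
Converting to metres (1° lat = 111100 m, cos φ = 0.718199): observed ΔN = 252.2 m, observed ΔE = -218.6 m.
Subtracting the expected shift leaves a residual of 252.2 − (235) = 17.2 m north and -218.6 − (-261) = 42.4 m east.
Residual distance = √(17.2² + 42.4²) = 45.7 m.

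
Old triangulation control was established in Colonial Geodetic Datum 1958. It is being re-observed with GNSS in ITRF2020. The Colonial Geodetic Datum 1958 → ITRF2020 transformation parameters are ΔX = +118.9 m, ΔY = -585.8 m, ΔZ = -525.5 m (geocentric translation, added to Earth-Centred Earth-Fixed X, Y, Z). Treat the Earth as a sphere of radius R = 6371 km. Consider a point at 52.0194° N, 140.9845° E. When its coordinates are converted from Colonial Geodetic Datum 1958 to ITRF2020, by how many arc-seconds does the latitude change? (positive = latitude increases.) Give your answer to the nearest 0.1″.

sin φ = 0.788219, cos φ = 0.615395, sin λ = 0.629531, cos λ = -0.776976.
North component: ΔN = −sin φ cos λ·ΔX − sin φ sin λ·ΔY + cos φ·ΔZ = −(0.788219)(-0.776976)(118.9) − (0.788219)(0.629531)(-585.8) + (0.615395)(-525.5) = 40.11 m.
1° of latitude spans πR/180 = 111195 m, so Δφ = 40.11 / 111195 × 3600 = 1.298″.

Δφ = 1.3″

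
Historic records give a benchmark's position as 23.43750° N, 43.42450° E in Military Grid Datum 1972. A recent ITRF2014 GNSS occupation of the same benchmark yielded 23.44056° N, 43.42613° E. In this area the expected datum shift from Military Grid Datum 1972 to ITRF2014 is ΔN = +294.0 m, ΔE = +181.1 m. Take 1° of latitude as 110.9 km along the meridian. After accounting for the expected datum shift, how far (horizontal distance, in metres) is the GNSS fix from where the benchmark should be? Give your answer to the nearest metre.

Observed coordinate differences: Δφ = +0.00306°, Δλ = +0.00163°.
Converting to metres (1° lat = 110900 m, cos φ = 0.917494): observed ΔN = 339.4 m, observed ΔE = 165.9 m.
Subtracting the expected shift leaves a residual of 339.4 − (294.0) = 45.4 m north and 165.9 − (181.1) = -15.2 m east.
Residual distance = √(45.4² + (-15.2)²) = 47.8 m.

48 m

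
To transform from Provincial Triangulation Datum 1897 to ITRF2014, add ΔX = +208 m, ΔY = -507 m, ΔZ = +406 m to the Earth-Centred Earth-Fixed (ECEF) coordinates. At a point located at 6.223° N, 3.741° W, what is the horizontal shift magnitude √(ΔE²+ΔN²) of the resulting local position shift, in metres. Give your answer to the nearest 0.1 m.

620.4 m

The local east axis at (φ, λ) is (−sin λ, cos λ, 0), so ΔE = −sin(-3.741°)·208 + cos(-3.741°)·(-507) = -492.35 m.
The local north axis is (−sin φ cos λ, −sin φ sin λ, cos φ), giving ΔN = -22.499 − 3.586 + 403.608 = 377.52 m.
Horizontal magnitude = √(ΔE² + ΔN²) = √((-492.35)² + 377.52²) = 620.43 m.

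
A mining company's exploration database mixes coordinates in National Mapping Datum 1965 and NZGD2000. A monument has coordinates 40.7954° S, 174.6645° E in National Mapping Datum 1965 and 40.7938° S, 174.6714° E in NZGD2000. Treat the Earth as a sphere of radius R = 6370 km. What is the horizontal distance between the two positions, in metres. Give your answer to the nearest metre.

607 m

Δφ = -40.7938° − -40.7954° = +0.0016°; Δλ = 174.6714° − 174.6645° = +0.0069°.
1° along a meridian = πR/180 = 111177 m.
ΔN = Δφ × 111177 = 177.9 m; ΔE = Δλ × 111177 × cos(-40.7954°) = +0.0069 × 111177 × 0.757048 = 580.7 m.
Distance = √(ΔE² + ΔN²) = √(580.7² + 177.9²) = 607.4 m.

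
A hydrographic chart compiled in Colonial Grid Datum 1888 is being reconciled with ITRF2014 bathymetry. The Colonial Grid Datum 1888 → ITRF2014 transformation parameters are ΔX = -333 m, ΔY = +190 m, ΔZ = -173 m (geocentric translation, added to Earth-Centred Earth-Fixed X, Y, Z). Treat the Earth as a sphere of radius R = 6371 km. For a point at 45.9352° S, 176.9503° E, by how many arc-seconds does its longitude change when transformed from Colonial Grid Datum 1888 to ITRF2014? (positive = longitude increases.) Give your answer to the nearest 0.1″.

Δλ = -8.0″

sin φ = -0.718554, cos φ = 0.695471, sin λ = 0.053202, cos λ = -0.998584.
East component: ΔE = −sin λ·ΔX + cos λ·ΔY = −(0.053202)(-333) + (-0.998584)(190) = -172.01 m.
1° of latitude spans πR/180 = 111195 m; at latitude φ, 1° of longitude spans that × cos φ = 77332.9 m, so Δλ = -172.01 / 77332.9 × 3600 = -8.008″.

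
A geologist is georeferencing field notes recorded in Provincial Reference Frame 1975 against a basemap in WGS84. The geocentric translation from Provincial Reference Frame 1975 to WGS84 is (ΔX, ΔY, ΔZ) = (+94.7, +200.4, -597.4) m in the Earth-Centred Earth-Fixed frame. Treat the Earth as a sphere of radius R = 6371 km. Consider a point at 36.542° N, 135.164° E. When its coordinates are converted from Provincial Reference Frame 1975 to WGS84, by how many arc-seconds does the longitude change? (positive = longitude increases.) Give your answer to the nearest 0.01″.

sin φ = 0.595412, cos φ = 0.803421, sin λ = 0.705080, cos λ = -0.709128.
East component: ΔE = −sin λ·ΔX + cos λ·ΔY = −(0.705080)(94.7) + (-0.709128)(200.4) = -208.88 m.
1° of latitude spans πR/180 = 111195 m; at latitude φ, 1° of longitude spans that × cos φ = 89336.3 m, so Δλ = -208.88 / 89336.3 × 3600 = -8.417″.

Δλ = -8.42″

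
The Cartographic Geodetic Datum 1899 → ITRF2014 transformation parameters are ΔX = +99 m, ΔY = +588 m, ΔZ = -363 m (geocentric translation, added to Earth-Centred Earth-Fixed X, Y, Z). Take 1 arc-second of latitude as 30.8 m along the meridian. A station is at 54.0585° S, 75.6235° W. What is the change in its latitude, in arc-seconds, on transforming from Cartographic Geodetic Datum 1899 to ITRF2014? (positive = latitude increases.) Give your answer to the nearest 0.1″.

sin φ = -0.809617, cos φ = 0.586959, sin λ = -0.968685, cos λ = 0.248293.
North component: ΔN = −sin φ cos λ·ΔX − sin φ sin λ·ΔY + cos φ·ΔZ = −(-0.809617)(0.248293)(99) − (-0.809617)(-0.968685)(588) + (0.586959)(-363) = -654.31 m.
1° of latitude spans 3600 × 30.80 = 110880 m, so Δφ = -654.31 / 110880 × 3600 = -21.244″.

Δφ = -21.2″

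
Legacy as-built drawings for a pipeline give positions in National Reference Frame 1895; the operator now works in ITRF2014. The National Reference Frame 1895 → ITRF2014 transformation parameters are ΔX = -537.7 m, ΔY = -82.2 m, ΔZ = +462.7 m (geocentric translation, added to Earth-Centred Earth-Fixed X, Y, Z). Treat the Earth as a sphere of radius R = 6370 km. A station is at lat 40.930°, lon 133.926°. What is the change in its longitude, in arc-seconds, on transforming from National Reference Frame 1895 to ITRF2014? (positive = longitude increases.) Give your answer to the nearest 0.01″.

sin φ = 0.655136, cos φ = 0.755511, sin λ = 0.720236, cos λ = -0.693729.
East component: ΔE = −sin λ·ΔX + cos λ·ΔY = −(0.720236)(-537.7) + (-0.693729)(-82.2) = 444.30 m.
1° of latitude spans πR/180 = 111177 m; at latitude φ, 1° of longitude spans that × cos φ = 83995.8 m, so Δλ = 444.30 / 83995.8 × 3600 = 19.042″.

Δλ = 19.04″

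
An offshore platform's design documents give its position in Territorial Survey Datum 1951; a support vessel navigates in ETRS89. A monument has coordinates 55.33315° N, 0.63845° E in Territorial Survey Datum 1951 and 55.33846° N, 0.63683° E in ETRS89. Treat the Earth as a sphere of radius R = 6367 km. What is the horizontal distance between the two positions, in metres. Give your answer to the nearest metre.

Δφ = 55.33846° − 55.33315° = +0.00531°; Δλ = 0.63683° − 0.63845° = -0.00162°.
1° along a meridian = πR/180 = 111125 m.
ΔN = Δφ × 111125 = 590.1 m; ΔE = Δλ × 111125 × cos(55.33315°) = -0.00162 × 111125 × 0.568804 = -102.4 m.
Distance = √(ΔE² + ΔN²) = √((-102.4)² + 590.1²) = 598.9 m.

599 m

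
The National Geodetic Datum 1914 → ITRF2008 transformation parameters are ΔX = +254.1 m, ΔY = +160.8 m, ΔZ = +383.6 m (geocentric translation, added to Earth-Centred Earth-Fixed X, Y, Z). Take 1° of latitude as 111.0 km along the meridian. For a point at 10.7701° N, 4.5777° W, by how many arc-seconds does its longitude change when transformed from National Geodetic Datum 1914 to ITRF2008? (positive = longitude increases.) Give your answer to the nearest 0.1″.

Δλ = 6.0″

sin φ = 0.186869, cos φ = 0.982385, sin λ = -0.079811, cos λ = 0.996810.
East component: ΔE = −sin λ·ΔX + cos λ·ΔY = −(-0.079811)(254.1) + (0.996810)(160.8) = 180.57 m.
1° of latitude spans 111000 m; at latitude φ, 1° of longitude spans that × cos φ = 109044.7 m, so Δλ = 180.57 / 109044.7 × 3600 = 5.961″.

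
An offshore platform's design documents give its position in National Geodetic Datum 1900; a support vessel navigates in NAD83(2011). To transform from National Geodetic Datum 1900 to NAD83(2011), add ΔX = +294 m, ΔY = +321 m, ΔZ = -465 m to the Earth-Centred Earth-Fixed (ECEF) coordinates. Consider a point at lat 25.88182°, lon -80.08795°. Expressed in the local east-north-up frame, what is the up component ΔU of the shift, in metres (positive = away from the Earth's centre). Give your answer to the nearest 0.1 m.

The local up (radial) axis is (cos φ cos λ, cos φ sin λ, sin φ), giving ΔU = 45.532 − 284.492 − 202.980 = -441.94 m.

ΔU = -441.9 m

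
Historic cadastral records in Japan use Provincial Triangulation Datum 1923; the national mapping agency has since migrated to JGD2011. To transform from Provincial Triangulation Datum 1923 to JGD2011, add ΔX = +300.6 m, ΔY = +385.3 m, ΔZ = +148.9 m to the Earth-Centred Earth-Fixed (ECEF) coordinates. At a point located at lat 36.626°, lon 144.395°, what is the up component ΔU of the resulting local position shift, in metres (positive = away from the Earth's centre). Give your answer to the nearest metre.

ΔU = 73 m

At φ = 36.626°, λ = 144.395°: sin φ = 0.596589, cos φ = 0.802547, sin λ = 0.582194, cos λ = -0.813050.
ΔU = cos φ cos λ·ΔX + cos φ sin λ·ΔY + sin φ·ΔZ = (0.802547)(-0.813050)(300.6) + (0.802547)(0.582194)(385.3) + (0.596589)(148.9) = 72.71 m.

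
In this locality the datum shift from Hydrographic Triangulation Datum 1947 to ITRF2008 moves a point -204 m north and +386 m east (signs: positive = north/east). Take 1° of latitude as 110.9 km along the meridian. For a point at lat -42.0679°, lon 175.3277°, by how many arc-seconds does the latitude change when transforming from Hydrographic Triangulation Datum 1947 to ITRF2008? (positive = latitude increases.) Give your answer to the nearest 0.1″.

Δφ = -6.6″

1° of latitude = 110.9 km, so Δφ = -204.0 / 110900 = -0.0018395° = -6.622″.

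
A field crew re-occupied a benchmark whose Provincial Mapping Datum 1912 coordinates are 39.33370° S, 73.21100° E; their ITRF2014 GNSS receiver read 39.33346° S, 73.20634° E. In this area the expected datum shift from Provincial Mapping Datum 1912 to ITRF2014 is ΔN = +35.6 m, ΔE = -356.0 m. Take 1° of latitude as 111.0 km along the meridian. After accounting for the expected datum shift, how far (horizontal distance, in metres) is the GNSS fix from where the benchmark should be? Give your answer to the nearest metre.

45 m

Observed coordinate differences: Δφ = +0.00024°, Δλ = -0.00466°.
Converting to metres (1° lat = 111000 m, cos φ = 0.773468): observed ΔN = 26.6 m, observed ΔE = -400.1 m.
Subtracting the expected shift leaves a residual of 26.6 − (35.6) = -9.0 m north and -400.1 − (-356.0) = -44.1 m east.
Residual distance = √((-9.0)² + (-44.1)²) = 45.0 m.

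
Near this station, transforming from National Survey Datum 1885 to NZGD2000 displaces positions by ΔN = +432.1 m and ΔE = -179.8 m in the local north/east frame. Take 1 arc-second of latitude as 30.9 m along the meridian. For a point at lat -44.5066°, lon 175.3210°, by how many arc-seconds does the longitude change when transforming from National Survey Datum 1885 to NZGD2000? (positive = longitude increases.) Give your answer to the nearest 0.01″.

Δλ = -8.16″

At latitude -44.5066°, cos φ = 0.713170.
1″ of longitude at this latitude = 30.90 × cos φ = 22.0369 m, so Δλ = -179.8 / 22.0369 = -8.159″.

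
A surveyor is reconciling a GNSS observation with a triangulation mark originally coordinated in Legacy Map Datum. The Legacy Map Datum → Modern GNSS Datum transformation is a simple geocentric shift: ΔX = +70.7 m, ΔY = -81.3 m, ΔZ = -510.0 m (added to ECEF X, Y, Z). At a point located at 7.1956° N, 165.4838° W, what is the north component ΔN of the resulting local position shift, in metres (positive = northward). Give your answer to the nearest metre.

ΔN = -500 m

At φ = 7.1956°, λ = -165.4838°: sin φ = 0.125257, cos φ = 0.992124, sin λ = -0.250654, cos λ = -0.968077.
ΔN = −sin φ cos λ·ΔX − sin φ sin λ·ΔY + cos φ·ΔZ = −(0.125257)(-0.968077)(70.7) − (0.125257)(-0.250654)(-81.3) + (0.992124)(-510.0) = -499.96 m.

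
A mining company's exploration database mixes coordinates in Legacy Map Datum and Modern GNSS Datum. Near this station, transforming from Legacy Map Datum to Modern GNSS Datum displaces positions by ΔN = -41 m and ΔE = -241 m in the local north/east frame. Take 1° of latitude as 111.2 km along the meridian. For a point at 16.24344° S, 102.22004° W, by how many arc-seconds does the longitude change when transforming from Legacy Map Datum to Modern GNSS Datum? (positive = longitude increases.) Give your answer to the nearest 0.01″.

Δλ = -8.13″

At latitude -16.24344°, cos φ = 0.960082.
1° of longitude at this latitude = 111.2 × cos φ = 106.76 km, so Δλ = -241.0 / 106761.1 = -0.0022574° = -8.127″.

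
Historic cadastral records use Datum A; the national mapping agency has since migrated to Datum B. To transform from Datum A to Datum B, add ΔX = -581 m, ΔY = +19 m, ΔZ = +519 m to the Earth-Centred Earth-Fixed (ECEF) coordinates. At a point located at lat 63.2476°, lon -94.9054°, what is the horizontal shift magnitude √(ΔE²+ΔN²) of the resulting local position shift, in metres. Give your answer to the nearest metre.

The local east axis at (φ, λ) is (−sin λ, cos λ, 0), so ΔE = −sin(-94.9054°)·(-581) + cos(-94.9054°)·19 = -580.50 m.
The local north axis is (−sin φ cos λ, −sin φ sin λ, cos φ), giving ΔN = -44.364 + 16.904 + 233.621 = 206.16 m.
Horizontal magnitude = √(ΔE² + ΔN²) = √((-580.50)² + 206.16²) = 616.02 m.

616 m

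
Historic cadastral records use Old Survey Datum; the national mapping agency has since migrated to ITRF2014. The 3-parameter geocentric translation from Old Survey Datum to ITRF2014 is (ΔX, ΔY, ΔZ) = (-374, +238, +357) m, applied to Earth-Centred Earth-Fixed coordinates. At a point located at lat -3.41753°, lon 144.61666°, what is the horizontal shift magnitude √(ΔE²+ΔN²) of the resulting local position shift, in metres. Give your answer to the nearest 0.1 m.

The local east axis at (φ, λ) is (−sin λ, cos λ, 0), so ΔE = −sin(144.61666°)·(-374) + cos(144.61666°)·238 = 22.52 m.
The local north axis is (−sin φ cos λ, −sin φ sin λ, cos φ), giving ΔN = 18.177 + 8.215 + 356.365 = 382.76 m.
Horizontal magnitude = √(ΔE² + ΔN²) = √(22.52² + 382.76²) = 383.42 m.

383.4 m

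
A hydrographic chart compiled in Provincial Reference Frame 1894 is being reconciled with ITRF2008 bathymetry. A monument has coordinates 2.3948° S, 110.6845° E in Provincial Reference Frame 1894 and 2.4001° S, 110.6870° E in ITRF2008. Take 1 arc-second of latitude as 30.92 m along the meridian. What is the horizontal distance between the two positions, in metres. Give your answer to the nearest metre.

Δφ = -2.4001° − -2.3948° = -0.0053°; Δλ = 110.6870° − 110.6845° = +0.0025°.
1° of latitude = 3600 × 30.92 = 111312 m.
ΔN = Δφ × 111312 = -590.0 m; ΔE = Δλ × 111312 × cos(-2.3948°) = +0.0025 × 111312 × 0.999127 = 278.0 m.
Distance = √(ΔE² + ΔN²) = √(278.0² + (-590.0)²) = 652.2 m.

652 m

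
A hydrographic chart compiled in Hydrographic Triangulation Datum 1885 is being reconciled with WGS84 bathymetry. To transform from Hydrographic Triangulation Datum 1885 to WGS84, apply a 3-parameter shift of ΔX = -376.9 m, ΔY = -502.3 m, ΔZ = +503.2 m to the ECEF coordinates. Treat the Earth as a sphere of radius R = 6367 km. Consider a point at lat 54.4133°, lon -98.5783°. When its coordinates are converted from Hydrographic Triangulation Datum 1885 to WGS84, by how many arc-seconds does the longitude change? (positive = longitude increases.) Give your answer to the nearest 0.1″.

Δλ = -16.6″

sin φ = 0.813236, cos φ = 0.581934, sin λ = -0.988813, cos λ = -0.149161.
East component: ΔE = −sin λ·ΔX + cos λ·ΔY = −(-0.988813)(-376.9) + (-0.149161)(-502.3) = -297.76 m.
1° of latitude spans πR/180 = 111125 m; at latitude φ, 1° of longitude spans that × cos φ = 64667.5 m, so Δλ = -297.76 / 64667.5 × 3600 = -16.576″.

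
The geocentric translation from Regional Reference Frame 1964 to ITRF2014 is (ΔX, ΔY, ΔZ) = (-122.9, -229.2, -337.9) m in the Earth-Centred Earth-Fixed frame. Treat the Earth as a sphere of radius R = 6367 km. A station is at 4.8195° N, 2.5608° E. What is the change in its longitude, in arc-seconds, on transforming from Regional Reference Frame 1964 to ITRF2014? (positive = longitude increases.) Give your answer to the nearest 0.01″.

Δλ = -7.27″

sin φ = 0.084017, cos φ = 0.996464, sin λ = 0.044680, cos λ = 0.999001.
East component: ΔE = −sin λ·ΔX + cos λ·ΔY = −(0.044680)(-122.9) + (0.999001)(-229.2) = -223.48 m.
1° of latitude spans πR/180 = 111125 m; at latitude φ, 1° of longitude spans that × cos φ = 110732.2 m, so Δλ = -223.48 / 110732.2 × 3600 = -7.266″.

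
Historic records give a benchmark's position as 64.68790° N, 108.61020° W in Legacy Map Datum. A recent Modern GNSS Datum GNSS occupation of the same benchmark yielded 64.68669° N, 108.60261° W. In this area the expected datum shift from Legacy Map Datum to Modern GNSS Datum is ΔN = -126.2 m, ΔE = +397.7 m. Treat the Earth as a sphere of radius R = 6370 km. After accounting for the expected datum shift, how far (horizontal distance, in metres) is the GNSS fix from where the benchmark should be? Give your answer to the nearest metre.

38 m

Observed coordinate differences: Δφ = -0.00121°, Δλ = +0.00759°.
Converting to metres (1° lat = 111177 m, cos φ = 0.427549): observed ΔN = -134.5 m, observed ΔE = 360.8 m.
Subtracting the expected shift leaves a residual of -134.5 − (-126.2) = -8.3 m north and 360.8 − (397.7) = -36.9 m east.
Residual distance = √((-8.3)² + (-36.9)²) = 37.8 m.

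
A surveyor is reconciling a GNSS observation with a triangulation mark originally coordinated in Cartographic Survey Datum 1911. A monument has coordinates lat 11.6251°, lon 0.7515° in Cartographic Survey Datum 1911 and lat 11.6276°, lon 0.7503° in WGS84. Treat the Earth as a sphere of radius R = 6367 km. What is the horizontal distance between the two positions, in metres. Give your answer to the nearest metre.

Δφ = 11.6276° − 11.6251° = +0.0025°; Δλ = 0.7503° − 0.7515° = -0.0012°.
1° along a meridian = πR/180 = 111125 m.
ΔN = Δφ × 111125 = 277.8 m; ΔE = Δλ × 111125 × cos(11.6251°) = -0.0012 × 111125 × 0.979487 = -130.6 m.
Distance = √(ΔE² + ΔN²) = √((-130.6)² + 277.8²) = 307.0 m.

307 m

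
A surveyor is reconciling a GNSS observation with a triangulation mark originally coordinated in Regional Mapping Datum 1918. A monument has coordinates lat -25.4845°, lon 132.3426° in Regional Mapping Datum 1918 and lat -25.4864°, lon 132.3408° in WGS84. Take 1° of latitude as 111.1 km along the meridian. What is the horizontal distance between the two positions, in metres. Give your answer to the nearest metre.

Δφ = -25.4864° − -25.4845° = -0.0019°; Δλ = 132.3408° − 132.3426° = -0.0018°.
ΔN = Δφ × 111100 = -211.1 m; ΔE = Δλ × 111100 × cos(-25.4845°) = -0.0018 × 111100 × 0.902702 = -180.5 m.
Distance = √(ΔE² + ΔN²) = √((-180.5)² + (-211.1)²) = 277.8 m.

278 m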